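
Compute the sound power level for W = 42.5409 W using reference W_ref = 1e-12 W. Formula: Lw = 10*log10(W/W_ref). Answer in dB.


W / W_ref = 42.5409 / 1e-12 = 4.25409e+13
Lw = 10 * log10(4.25409e+13) = 136.29 dB


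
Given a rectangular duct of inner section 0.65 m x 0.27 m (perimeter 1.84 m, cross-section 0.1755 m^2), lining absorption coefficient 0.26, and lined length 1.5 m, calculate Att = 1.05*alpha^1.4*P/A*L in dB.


alpha^1.4 = 0.26^1.4 = 0.151692
Attenuation rate = 1.05 * alpha^1.4 * P / A
= 1.05 * 0.151692 * 1.84 / 0.1755 = 1.66991 dB/m
Total Att = 1.66991 * 1.5 = 2.5049 dB


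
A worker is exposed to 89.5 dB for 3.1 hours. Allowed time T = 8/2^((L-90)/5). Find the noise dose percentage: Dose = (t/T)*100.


T_allowed = 8 / 2^((89.5 - 90)/5) = 8.57419 hr
Dose = 3.1 / 8.57419 * 100 = 36.155 %


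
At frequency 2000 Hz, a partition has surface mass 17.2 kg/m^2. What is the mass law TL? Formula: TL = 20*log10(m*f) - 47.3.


m * f = 17.2 * 2000 = 34400
20*log10(34400) = 90.7312 dB
TL = 90.7312 - 47.3 = 43.431 dB


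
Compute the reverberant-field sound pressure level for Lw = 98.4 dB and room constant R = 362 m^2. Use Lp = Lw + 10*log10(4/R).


4/R = 4/362 = 0.0110497
Lp = 98.4 + 10*log10(0.0110497) = 78.834 dB


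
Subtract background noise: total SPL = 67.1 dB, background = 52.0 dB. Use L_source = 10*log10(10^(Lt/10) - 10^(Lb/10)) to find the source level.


10^(67.1/10) = 5.12861e+06
10^(52.0/10) = 158489
Difference = 5.12861e+06 - 158489 = 4.97012e+06
L_source = 10*log10(4.97012e+06) = 66.964 dB


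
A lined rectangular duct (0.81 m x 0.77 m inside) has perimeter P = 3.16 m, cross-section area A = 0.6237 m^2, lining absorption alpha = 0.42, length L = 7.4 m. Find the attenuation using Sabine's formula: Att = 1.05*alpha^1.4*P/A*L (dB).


alpha^1.4 = 0.42^1.4 = 0.296858
Attenuation rate = 1.05 * alpha^1.4 * P / A
= 1.05 * 0.296858 * 3.16 / 0.6237 = 1.57924 dB/m
Total Att = 1.57924 * 7.4 = 11.686 dB


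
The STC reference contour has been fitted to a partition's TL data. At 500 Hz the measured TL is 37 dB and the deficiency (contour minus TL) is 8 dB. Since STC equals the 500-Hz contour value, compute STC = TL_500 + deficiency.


By ASTM E413, STC = value of the fitted reference contour at 500 Hz.
Contour value at 500 Hz = TL_500 + deficiency = 37 + 8 = 45
STC = 45


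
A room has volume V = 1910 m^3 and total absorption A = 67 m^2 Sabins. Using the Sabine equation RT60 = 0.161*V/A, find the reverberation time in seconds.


RT60 = 0.161 * 1910 / 67 = 4.5897 s


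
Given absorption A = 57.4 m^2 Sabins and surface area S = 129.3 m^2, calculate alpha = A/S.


Absorption coefficient = absorbed power / incident power
alpha = A / S = 57.4 / 129.3 = 0.44393


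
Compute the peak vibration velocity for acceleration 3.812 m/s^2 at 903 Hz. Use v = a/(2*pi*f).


omega = 2*pi*f = 2*pi*903 = 5673.72 rad/s
v = a / omega = 3.812 / 5673.72 = 0.00067187 m/s


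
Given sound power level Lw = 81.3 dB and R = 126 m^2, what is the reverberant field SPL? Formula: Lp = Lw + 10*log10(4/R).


4/R = 4/126 = 0.031746
Lp = 81.3 + 10*log10(0.031746) = 66.317 dB


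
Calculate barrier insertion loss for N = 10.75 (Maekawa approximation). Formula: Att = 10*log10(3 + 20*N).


3 + 20*N = 3 + 20*10.75 = 218
Att = 10*log10(218) = 23.385 dB


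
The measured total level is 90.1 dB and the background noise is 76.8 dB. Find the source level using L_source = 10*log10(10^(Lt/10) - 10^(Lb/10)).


10^(90.1/10) = 1.02329e+09
10^(76.8/10) = 4.7863e+07
Difference = 1.02329e+09 - 4.7863e+07 = 9.75427e+08
L_source = 10*log10(9.75427e+08) = 89.892 dB


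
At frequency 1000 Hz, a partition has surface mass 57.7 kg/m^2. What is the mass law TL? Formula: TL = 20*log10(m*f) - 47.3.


m * f = 57.7 * 1000 = 57700
20*log10(57700) = 95.2235 dB
TL = 95.2235 - 47.3 = 47.924 dB


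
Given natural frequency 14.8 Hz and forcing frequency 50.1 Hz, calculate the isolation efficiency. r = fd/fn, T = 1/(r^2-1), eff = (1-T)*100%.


r = 50.1 / 14.8 = 3.38514
r^2 - 1 = 3.38514^2 - 1 = 10.4592
T = 1/10.4592 = 0.0956096
Efficiency = (1 - 0.0956096)*100 = 90.439 %


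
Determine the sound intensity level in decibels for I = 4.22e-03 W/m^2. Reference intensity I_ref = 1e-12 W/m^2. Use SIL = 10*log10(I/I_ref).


I / I_ref = 4.22e-03 / 1e-12 = 4.22e+09
SIL = 10 * log10(4.22e+09) = 96.253 dB


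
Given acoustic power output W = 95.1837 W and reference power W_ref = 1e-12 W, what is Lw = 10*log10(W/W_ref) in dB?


W / W_ref = 95.1837 / 1e-12 = 9.51837e+13
Lw = 10 * log10(9.51837e+13) = 139.79 dB


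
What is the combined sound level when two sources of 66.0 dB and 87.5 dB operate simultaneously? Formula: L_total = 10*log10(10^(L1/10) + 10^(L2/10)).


10^(66.0/10) = 3.98107e+06
10^(87.5/10) = 5.62341e+08
Sum = 3.98107e+06 + 5.62341e+08 = 5.66322e+08
L_total = 10*log10(5.66322e+08) = 87.531 dB


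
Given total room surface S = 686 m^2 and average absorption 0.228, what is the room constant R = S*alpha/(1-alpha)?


R = 686 * 0.228 / (1 - 0.228) = 202.6 m^2


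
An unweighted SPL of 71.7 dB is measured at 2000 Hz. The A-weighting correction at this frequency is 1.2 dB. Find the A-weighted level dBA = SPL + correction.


A-weighting table: 2000 Hz -> 1.2 dB correction
SPL_A = SPL + correction = 71.7 + (1.2) = 72.9 dBA


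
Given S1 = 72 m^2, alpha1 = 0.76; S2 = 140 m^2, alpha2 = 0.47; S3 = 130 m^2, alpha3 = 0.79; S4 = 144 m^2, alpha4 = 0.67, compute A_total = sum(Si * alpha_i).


72 * 0.76 = 54.72
140 * 0.47 = 65.8
130 * 0.79 = 102.7
144 * 0.67 = 96.48
A_total = 54.72 + 65.8 + 102.7 + 96.48 = 319.7 m^2


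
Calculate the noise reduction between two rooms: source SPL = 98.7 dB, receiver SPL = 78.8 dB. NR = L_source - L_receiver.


NR = L_source - L_receiver (difference between source and receiving room levels)
NR = 98.7 - 78.8 = 19.9 dB


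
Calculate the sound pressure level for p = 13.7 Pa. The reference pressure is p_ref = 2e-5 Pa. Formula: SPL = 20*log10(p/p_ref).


p / p_ref = 13.7 / 2e-5 = 685000
SPL = 20 * log10(685000) = 116.71 dB


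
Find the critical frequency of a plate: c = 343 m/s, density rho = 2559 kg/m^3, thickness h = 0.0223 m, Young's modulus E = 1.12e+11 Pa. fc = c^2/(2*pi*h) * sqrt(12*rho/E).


12*rho/E = 12*2559/1.12e+11 = 2.74179e-07
sqrt(12*rho/E) = sqrt(2.74179e-07) = 0.000523621
c^2/(2*pi*h) = 343^2/(2*pi*0.0223) = 839660
fc = 839660 * 0.000523621 = 439.66 Hz


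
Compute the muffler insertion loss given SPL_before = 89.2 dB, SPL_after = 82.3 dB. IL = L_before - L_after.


Insertion loss = SPL without muffler - SPL with muffler
IL = 89.2 - 82.3 = 6.9 dB


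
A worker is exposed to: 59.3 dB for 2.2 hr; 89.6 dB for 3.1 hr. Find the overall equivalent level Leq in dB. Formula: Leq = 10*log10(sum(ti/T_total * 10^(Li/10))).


T_total = 2.2 + 3.1 = 5.3 hr
(2.2/5.3) * 10^(59.3/10) = 353303
(3.1/5.3) * 10^(89.6/10) = 5.3344e+08
Sum = 353303 + 5.3344e+08 = 5.33793e+08
Leq = 10*log10(5.33793e+08) = 87.274 dB


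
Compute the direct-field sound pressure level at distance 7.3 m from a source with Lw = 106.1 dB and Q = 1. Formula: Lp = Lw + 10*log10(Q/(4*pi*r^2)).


4*pi*r^2 = 4*pi*7.3^2 = 669.662 m^2
Q / (4*pi*r^2) = 1 / 669.662 = 0.00149329
Lp = 106.1 + 10*log10(0.00149329) = 77.841 dB


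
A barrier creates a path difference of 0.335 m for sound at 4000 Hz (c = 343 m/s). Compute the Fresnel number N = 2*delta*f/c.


N = 2*delta*f/c = 2*delta/lambda, where lambda = c/f
lambda = 343 / 4000 = 0.08575 m
N = 2 * 0.335 / 0.08575 = 7.8134


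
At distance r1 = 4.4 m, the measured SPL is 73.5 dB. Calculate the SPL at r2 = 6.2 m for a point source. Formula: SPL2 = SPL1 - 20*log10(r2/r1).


r2/r1 = 6.2/4.4 = 1.40909
Correction = 20*log10(1.40909) = 2.97877 dB
SPL2 = 73.5 - 2.97877 = 70.521 dB


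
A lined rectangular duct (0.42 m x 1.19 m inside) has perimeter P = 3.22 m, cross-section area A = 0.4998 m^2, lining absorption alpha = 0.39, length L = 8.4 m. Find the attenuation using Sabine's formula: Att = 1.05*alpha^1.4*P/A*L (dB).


alpha^1.4 = 0.39^1.4 = 0.267603
Attenuation rate = 1.05 * alpha^1.4 * P / A
= 1.05 * 0.267603 * 3.22 / 0.4998 = 1.81026 dB/m
Total Att = 1.81026 * 8.4 = 15.206 dB


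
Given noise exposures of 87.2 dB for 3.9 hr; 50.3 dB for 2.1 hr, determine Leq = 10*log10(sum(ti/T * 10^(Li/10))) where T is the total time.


T_total = 3.9 + 2.1 = 6.0 hr
(3.9/6.0) * 10^(87.2/10) = 3.41125e+08
(2.1/6.0) * 10^(50.3/10) = 37503.2
Sum = 3.41125e+08 + 37503.2 = 3.41163e+08
Leq = 10*log10(3.41163e+08) = 85.33 dB


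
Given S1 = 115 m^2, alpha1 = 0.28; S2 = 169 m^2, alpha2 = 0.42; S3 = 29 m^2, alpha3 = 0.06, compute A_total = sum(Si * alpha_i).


115 * 0.28 = 32.2
169 * 0.42 = 70.98
29 * 0.06 = 1.74
A_total = 32.2 + 70.98 + 1.74 = 104.92 m^2


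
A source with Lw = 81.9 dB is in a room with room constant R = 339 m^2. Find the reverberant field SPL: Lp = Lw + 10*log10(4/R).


4/R = 4/339 = 0.0117994
Lp = 81.9 + 10*log10(0.0117994) = 62.619 dB


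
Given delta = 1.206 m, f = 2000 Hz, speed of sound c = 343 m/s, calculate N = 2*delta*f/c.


N = 2*delta*f/c = 2*delta/lambda, where lambda = c/f
lambda = 343 / 2000 = 0.1715 m
N = 2 * 1.206 / 0.1715 = 14.064


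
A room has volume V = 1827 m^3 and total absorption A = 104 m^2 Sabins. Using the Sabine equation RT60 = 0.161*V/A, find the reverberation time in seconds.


RT60 = 0.161 * 1827 / 104 = 2.8283 s


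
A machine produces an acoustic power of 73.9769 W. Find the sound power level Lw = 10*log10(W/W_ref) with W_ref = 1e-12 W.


W / W_ref = 73.9769 / 1e-12 = 7.39769e+13
Lw = 10 * log10(7.39769e+13) = 138.69 dB


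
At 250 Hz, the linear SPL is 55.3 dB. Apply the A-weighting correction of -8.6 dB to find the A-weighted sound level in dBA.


A-weighting table: 250 Hz -> -8.6 dB correction
SPL_A = SPL + correction = 55.3 + (-8.6) = 46.7 dBA


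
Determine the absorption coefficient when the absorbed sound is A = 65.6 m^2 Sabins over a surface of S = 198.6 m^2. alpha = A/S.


Absorption coefficient = absorbed power / incident power
alpha = A / S = 65.6 / 198.6 = 0.33031


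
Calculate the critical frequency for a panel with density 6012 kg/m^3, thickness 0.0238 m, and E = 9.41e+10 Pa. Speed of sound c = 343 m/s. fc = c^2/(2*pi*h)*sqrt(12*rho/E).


12*rho/E = 12*6012/9.41e+10 = 7.66674e-07
sqrt(12*rho/E) = sqrt(7.66674e-07) = 0.000875599
c^2/(2*pi*h) = 343^2/(2*pi*0.0238) = 786740
fc = 786740 * 0.000875599 = 688.87 Hz


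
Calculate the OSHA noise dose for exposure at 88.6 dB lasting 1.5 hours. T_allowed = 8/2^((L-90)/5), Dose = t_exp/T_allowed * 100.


T_allowed = 8 / 2^((88.6 - 90)/5) = 9.71356 hr
Dose = 1.5 / 9.71356 * 100 = 15.442 %


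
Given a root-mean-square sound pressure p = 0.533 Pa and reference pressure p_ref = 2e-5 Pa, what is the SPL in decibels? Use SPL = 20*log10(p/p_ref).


p / p_ref = 0.533 / 2e-5 = 26650
SPL = 20 * log10(26650) = 88.514 dB


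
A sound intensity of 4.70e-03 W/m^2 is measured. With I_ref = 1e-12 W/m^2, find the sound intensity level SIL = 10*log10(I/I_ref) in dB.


I / I_ref = 4.70e-03 / 1e-12 = 4.7e+09
SIL = 10 * log10(4.7e+09) = 96.721 dB


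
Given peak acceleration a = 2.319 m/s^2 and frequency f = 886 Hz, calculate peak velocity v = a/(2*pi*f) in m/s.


omega = 2*pi*f = 2*pi*886 = 5566.9 rad/s
v = a / omega = 2.319 / 5566.9 = 0.00041657 m/s


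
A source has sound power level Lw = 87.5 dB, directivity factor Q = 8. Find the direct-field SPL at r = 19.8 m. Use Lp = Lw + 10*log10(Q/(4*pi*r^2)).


4*pi*r^2 = 4*pi*19.8^2 = 4926.52 m^2
Q / (4*pi*r^2) = 8 / 4926.52 = 0.00162386
Lp = 87.5 + 10*log10(0.00162386) = 59.605 dB


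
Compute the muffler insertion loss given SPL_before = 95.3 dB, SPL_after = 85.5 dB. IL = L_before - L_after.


Insertion loss = SPL without muffler - SPL with muffler
IL = 95.3 - 85.5 = 9.8 dB


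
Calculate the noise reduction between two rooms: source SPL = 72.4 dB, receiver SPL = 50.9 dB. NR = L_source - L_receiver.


NR = L_source - L_receiver (difference between source and receiving room levels)
NR = 72.4 - 50.9 = 21.5 dB


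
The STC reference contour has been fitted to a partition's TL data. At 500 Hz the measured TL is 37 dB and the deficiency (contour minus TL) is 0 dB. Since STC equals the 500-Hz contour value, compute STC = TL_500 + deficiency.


By ASTM E413, STC = value of the fitted reference contour at 500 Hz.
Contour value at 500 Hz = TL_500 + deficiency = 37 + 0 = 37
STC = 37


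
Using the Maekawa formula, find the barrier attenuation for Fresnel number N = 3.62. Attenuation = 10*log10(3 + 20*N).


3 + 20*N = 3 + 20*3.62 = 75.4
Att = 10*log10(75.4) = 18.774 dB


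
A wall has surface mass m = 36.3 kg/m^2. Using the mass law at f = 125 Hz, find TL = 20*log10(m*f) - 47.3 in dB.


m * f = 36.3 * 125 = 4537.5
20*log10(4537.5) = 73.1363 dB
TL = 73.1363 - 47.3 = 25.836 dB


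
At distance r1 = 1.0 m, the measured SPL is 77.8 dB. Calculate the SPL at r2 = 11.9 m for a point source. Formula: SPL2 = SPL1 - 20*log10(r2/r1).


r2/r1 = 11.9/1.0 = 11.9
Correction = 20*log10(11.9) = 21.5109 dB
SPL2 = 77.8 - 21.5109 = 56.289 dB


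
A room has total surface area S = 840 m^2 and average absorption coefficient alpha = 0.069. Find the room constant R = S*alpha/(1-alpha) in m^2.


R = 840 * 0.069 / (1 - 0.069) = 62.256 m^2


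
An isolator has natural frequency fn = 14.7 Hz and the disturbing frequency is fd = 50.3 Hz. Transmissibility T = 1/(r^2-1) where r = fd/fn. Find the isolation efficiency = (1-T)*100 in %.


r = 50.3 / 14.7 = 3.42177
r^2 - 1 = 3.42177^2 - 1 = 10.7085
T = 1/10.7085 = 0.0933838
Efficiency = (1 - 0.0933838)*100 = 90.662 %


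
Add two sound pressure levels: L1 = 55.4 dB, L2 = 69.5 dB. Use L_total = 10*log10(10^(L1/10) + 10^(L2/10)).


10^(55.4/10) = 346737
10^(69.5/10) = 8.91251e+06
Sum = 346737 + 8.91251e+06 = 9.25925e+06
L_total = 10*log10(9.25925e+06) = 69.666 dB


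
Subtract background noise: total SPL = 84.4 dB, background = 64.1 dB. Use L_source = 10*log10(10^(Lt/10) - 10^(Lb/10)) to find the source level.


10^(84.4/10) = 2.75423e+08
10^(64.1/10) = 2.5704e+06
Difference = 2.75423e+08 - 2.5704e+06 = 2.72853e+08
L_source = 10*log10(2.72853e+08) = 84.359 dB


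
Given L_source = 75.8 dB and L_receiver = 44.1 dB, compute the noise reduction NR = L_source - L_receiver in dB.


NR = L_source - L_receiver (difference between source and receiving room levels)
NR = 75.8 - 44.1 = 31.7 dB


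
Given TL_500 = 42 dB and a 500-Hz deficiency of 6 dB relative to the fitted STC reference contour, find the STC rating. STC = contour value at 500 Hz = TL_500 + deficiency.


By ASTM E413, STC = value of the fitted reference contour at 500 Hz.
Contour value at 500 Hz = TL_500 + deficiency = 42 + 6 = 48
STC = 48


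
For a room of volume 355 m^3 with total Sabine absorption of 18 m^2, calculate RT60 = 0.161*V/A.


RT60 = 0.161 * 355 / 18 = 3.1753 s


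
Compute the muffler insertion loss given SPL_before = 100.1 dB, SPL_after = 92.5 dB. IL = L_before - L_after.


Insertion loss = SPL without muffler - SPL with muffler
IL = 100.1 - 92.5 = 7.6 dB


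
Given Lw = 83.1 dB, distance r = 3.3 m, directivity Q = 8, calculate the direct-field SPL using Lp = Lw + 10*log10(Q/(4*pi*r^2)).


4*pi*r^2 = 4*pi*3.3^2 = 136.848 m^2
Q / (4*pi*r^2) = 8 / 136.848 = 0.058459
Lp = 83.1 + 10*log10(0.058459) = 70.769 dB


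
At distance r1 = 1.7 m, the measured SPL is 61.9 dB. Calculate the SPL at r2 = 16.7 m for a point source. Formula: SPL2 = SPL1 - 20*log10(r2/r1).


r2/r1 = 16.7/1.7 = 9.82353
Correction = 20*log10(9.82353) = 19.8454 dB
SPL2 = 61.9 - 19.8454 = 42.055 dB


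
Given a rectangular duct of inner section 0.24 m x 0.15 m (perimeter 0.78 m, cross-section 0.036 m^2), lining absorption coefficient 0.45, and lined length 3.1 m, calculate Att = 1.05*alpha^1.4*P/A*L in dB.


alpha^1.4 = 0.45^1.4 = 0.326962
Attenuation rate = 1.05 * alpha^1.4 * P / A
= 1.05 * 0.326962 * 0.78 / 0.036 = 7.43839 dB/m
Total Att = 7.43839 * 3.1 = 23.059 dB


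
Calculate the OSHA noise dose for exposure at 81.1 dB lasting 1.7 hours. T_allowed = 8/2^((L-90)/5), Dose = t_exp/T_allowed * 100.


T_allowed = 8 / 2^((81.1 - 90)/5) = 27.4741 hr
Dose = 1.7 / 27.4741 * 100 = 6.1876 %


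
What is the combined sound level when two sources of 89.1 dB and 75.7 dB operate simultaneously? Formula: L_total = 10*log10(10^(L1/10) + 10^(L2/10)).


10^(89.1/10) = 8.12831e+08
10^(75.7/10) = 3.71535e+07
Sum = 8.12831e+08 + 3.71535e+07 = 8.49984e+08
L_total = 10*log10(8.49984e+08) = 89.294 dB


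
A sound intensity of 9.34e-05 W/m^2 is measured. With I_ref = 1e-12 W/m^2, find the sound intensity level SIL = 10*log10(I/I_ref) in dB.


I / I_ref = 9.34e-05 / 1e-12 = 9.34e+07
SIL = 10 * log10(9.34e+07) = 79.703 dB


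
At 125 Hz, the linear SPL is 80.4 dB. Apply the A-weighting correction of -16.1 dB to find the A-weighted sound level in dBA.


A-weighting table: 125 Hz -> -16.1 dB correction
SPL_A = SPL + correction = 80.4 + (-16.1) = 64.3 dBA


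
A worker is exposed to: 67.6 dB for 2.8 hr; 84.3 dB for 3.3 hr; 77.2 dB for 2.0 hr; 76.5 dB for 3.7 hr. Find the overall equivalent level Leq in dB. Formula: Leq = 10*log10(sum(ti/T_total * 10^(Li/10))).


T_total = 2.8 + 3.3 + 2.0 + 3.7 = 11.8 hr
(2.8/11.8) * 10^(67.6/10) = 1.36545e+06
(3.3/11.8) * 10^(84.3/10) = 7.52717e+07
(2.0/11.8) * 10^(77.2/10) = 8.89504e+06
(3.7/11.8) * 10^(76.5/10) = 1.40062e+07
Sum = 1.36545e+06 + 7.52717e+07 + 8.89504e+06 + 1.40062e+07 = 9.95384e+07
Leq = 10*log10(9.95384e+07) = 79.98 dB


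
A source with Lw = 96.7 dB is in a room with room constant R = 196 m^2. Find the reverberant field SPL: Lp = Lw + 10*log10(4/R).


4/R = 4/196 = 0.0204082
Lp = 96.7 + 10*log10(0.0204082) = 79.798 dB


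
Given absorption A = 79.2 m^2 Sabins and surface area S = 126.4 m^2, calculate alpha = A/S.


Absorption coefficient = absorbed power / incident power
alpha = A / S = 79.2 / 126.4 = 0.62658


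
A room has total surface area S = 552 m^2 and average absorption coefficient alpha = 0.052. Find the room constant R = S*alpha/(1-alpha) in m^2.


R = 552 * 0.052 / (1 - 0.052) = 30.278 m^2


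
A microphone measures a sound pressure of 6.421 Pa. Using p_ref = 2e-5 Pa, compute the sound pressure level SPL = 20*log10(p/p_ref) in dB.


p / p_ref = 6.421 / 2e-5 = 321050
SPL = 20 * log10(321050) = 110.13 dB


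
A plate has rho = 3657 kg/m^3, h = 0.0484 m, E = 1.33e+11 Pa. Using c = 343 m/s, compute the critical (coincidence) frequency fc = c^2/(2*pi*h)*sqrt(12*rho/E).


12*rho/E = 12*3657/1.33e+11 = 3.29955e-07
sqrt(12*rho/E) = sqrt(3.29955e-07) = 0.000574417
c^2/(2*pi*h) = 343^2/(2*pi*0.0484) = 386868
fc = 386868 * 0.000574417 = 222.22 Hz


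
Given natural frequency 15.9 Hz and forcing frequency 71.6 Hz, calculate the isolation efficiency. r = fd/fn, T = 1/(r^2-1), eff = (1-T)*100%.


r = 71.6 / 15.9 = 4.50314
r^2 - 1 = 4.50314^2 - 1 = 19.2783
T = 1/19.2783 = 0.0518718
Efficiency = (1 - 0.0518718)*100 = 94.813 %


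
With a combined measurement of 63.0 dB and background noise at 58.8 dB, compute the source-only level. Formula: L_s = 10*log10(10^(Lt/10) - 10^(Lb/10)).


10^(63.0/10) = 1.99526e+06
10^(58.8/10) = 758578
Difference = 1.99526e+06 - 758578 = 1.23668e+06
L_source = 10*log10(1.23668e+06) = 60.923 dB


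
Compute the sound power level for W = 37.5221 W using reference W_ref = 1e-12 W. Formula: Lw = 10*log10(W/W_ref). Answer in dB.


W / W_ref = 37.5221 / 1e-12 = 3.75221e+13
Lw = 10 * log10(3.75221e+13) = 135.74 dB


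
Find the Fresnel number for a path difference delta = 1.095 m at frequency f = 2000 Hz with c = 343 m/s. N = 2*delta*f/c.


N = 2*delta*f/c = 2*delta/lambda, where lambda = c/f
lambda = 343 / 2000 = 0.1715 m
N = 2 * 1.095 / 0.1715 = 12.77


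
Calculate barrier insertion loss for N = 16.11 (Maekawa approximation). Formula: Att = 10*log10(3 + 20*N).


3 + 20*N = 3 + 20*16.11 = 325.2
Att = 10*log10(325.2) = 25.122 dB


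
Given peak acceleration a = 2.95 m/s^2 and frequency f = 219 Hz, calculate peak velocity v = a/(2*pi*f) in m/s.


omega = 2*pi*f = 2*pi*219 = 1376.02 rad/s
v = a / omega = 2.95 / 1376.02 = 0.0021439 m/s


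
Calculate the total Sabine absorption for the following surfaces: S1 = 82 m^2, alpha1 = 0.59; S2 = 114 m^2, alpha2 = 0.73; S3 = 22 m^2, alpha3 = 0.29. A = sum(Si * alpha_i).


82 * 0.59 = 48.38
114 * 0.73 = 83.22
22 * 0.29 = 6.38
A_total = 48.38 + 83.22 + 6.38 = 137.98 m^2


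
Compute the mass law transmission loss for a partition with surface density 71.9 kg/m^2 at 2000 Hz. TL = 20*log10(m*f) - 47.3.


m * f = 71.9 * 2000 = 143800
20*log10(143800) = 103.155 dB
TL = 103.155 - 47.3 = 55.855 dB


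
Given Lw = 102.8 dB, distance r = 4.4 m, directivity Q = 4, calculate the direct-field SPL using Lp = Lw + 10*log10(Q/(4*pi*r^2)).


4*pi*r^2 = 4*pi*4.4^2 = 243.285 m^2
Q / (4*pi*r^2) = 4 / 243.285 = 0.0164416
Lp = 102.8 + 10*log10(0.0164416) = 84.959 dB


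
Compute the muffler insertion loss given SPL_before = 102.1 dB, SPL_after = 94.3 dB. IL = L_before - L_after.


Insertion loss = SPL without muffler - SPL with muffler
IL = 102.1 - 94.3 = 7.8 dB


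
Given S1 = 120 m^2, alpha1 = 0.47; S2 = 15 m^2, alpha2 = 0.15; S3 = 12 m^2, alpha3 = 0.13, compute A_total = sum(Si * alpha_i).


120 * 0.47 = 56.4
15 * 0.15 = 2.25
12 * 0.13 = 1.56
A_total = 56.4 + 2.25 + 1.56 = 60.21 m^2


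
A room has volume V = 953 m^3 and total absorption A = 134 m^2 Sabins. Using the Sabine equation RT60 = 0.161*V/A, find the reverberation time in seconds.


RT60 = 0.161 * 953 / 134 = 1.145 s


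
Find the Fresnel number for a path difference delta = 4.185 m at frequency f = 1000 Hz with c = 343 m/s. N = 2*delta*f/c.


N = 2*delta*f/c = 2*delta/lambda, where lambda = c/f
lambda = 343 / 1000 = 0.343 m
N = 2 * 4.185 / 0.343 = 24.402


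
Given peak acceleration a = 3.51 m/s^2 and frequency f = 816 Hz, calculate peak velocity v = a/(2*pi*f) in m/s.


omega = 2*pi*f = 2*pi*816 = 5127.08 rad/s
v = a / omega = 3.51 / 5127.08 = 0.0006846 m/s


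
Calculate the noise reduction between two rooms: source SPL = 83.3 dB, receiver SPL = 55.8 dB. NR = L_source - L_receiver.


NR = L_source - L_receiver (difference between source and receiving room levels)
NR = 83.3 - 55.8 = 27.5 dB


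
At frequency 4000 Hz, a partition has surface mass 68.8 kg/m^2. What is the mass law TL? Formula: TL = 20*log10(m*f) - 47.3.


m * f = 68.8 * 4000 = 275200
20*log10(275200) = 108.793 dB
TL = 108.793 - 47.3 = 61.493 dB


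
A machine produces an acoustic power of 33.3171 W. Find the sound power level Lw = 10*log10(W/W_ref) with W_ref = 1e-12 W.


W / W_ref = 33.3171 / 1e-12 = 3.33171e+13
Lw = 10 * log10(3.33171e+13) = 135.23 dB


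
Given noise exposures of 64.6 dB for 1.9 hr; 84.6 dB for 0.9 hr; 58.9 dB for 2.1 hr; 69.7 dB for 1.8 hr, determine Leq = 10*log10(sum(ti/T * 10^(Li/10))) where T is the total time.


T_total = 1.9 + 0.9 + 2.1 + 1.8 = 6.7 hr
(1.9/6.7) * 10^(64.6/10) = 817860
(0.9/6.7) * 10^(84.6/10) = 3.87407e+07
(2.1/6.7) * 10^(58.9/10) = 243301
(1.8/6.7) * 10^(69.7/10) = 2.50725e+06
Sum = 817860 + 3.87407e+07 + 243301 + 2.50725e+06 = 4.23091e+07
Leq = 10*log10(4.23091e+07) = 76.264 dB


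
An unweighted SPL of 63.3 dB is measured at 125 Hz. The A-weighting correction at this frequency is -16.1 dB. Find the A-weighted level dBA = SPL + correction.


A-weighting table: 125 Hz -> -16.1 dB correction
SPL_A = SPL + correction = 63.3 + (-16.1) = 47.2 dBA


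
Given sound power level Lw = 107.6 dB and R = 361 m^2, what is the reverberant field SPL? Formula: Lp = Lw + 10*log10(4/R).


4/R = 4/361 = 0.0110803
Lp = 107.6 + 10*log10(0.0110803) = 88.046 dB


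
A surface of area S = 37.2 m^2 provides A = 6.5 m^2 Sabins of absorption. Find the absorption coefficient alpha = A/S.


Absorption coefficient = absorbed power / incident power
alpha = A / S = 6.5 / 37.2 = 0.17473


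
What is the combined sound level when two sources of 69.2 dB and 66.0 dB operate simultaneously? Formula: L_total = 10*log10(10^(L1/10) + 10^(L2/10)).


10^(69.2/10) = 8.31764e+06
10^(66.0/10) = 3.98107e+06
Sum = 8.31764e+06 + 3.98107e+06 = 1.22987e+07
L_total = 10*log10(1.22987e+07) = 70.899 dB


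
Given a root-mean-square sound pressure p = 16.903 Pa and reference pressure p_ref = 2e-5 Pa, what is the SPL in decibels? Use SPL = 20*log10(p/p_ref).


p / p_ref = 16.903 / 2e-5 = 845150
SPL = 20 * log10(845150) = 118.54 dB


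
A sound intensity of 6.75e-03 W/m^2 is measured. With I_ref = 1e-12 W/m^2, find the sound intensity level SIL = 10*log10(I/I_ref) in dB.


I / I_ref = 6.75e-03 / 1e-12 = 6.75e+09
SIL = 10 * log10(6.75e+09) = 98.293 dB


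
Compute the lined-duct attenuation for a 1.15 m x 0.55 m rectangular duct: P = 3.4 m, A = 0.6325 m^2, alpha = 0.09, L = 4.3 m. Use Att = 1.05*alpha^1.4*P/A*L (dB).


alpha^1.4 = 0.09^1.4 = 0.034351
Attenuation rate = 1.05 * alpha^1.4 * P / A
= 1.05 * 0.034351 * 3.4 / 0.6325 = 0.193886 dB/m
Total Att = 0.193886 * 4.3 = 0.83371 dB


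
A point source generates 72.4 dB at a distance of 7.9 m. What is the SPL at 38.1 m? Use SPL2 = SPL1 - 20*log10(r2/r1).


r2/r1 = 38.1/7.9 = 4.82278
Correction = 20*log10(4.82278) = 13.6659 dB
SPL2 = 72.4 - 13.6659 = 58.734 dB


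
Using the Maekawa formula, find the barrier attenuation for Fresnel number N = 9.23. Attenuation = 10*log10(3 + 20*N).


3 + 20*N = 3 + 20*9.23 = 187.6
Att = 10*log10(187.6) = 22.732 dB


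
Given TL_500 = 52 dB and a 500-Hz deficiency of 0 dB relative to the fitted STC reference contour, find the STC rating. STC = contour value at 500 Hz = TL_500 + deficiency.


By ASTM E413, STC = value of the fitted reference contour at 500 Hz.
Contour value at 500 Hz = TL_500 + deficiency = 52 + 0 = 52
STC = 52


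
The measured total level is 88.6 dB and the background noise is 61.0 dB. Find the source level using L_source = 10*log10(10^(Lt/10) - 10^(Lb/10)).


10^(88.6/10) = 7.24436e+08
10^(61.0/10) = 1.25893e+06
Difference = 7.24436e+08 - 1.25893e+06 = 7.23177e+08
L_source = 10*log10(7.23177e+08) = 88.592 dB


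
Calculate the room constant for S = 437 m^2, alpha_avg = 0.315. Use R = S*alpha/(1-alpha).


R = 437 * 0.315 / (1 - 0.315) = 200.96 m^2


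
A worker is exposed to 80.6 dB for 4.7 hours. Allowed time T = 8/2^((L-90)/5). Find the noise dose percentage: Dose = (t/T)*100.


T_allowed = 8 / 2^((80.6 - 90)/5) = 29.446 hr
Dose = 4.7 / 29.446 * 100 = 15.961 %


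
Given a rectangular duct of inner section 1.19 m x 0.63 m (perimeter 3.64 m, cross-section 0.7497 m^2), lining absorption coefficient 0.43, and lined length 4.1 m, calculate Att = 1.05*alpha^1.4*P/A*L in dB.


alpha^1.4 = 0.43^1.4 = 0.3068
Attenuation rate = 1.05 * alpha^1.4 * P / A
= 1.05 * 0.3068 * 3.64 / 0.7497 = 1.56408 dB/m
Total Att = 1.56408 * 4.1 = 6.4127 dB


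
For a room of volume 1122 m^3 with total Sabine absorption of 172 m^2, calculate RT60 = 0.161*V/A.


RT60 = 0.161 * 1122 / 172 = 1.0502 s


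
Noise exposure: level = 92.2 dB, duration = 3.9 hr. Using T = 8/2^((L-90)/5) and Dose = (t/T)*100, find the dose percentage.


T_allowed = 8 / 2^((92.2 - 90)/5) = 5.89708 hr
Dose = 3.9 / 5.89708 * 100 = 66.134 %


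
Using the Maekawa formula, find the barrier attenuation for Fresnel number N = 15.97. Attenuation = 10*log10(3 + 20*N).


3 + 20*N = 3 + 20*15.97 = 322.4
Att = 10*log10(322.4) = 25.084 dB


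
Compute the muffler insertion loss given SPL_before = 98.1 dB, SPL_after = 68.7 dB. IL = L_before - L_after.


Insertion loss = SPL without muffler - SPL with muffler
IL = 98.1 - 68.7 = 29.4 dB


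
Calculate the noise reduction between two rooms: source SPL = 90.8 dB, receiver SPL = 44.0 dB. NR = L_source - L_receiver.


NR = L_source - L_receiver (difference between source and receiving room levels)
NR = 90.8 - 44.0 = 46.8 dB


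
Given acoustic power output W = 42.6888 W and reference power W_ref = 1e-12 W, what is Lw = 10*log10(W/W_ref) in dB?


W / W_ref = 42.6888 / 1e-12 = 4.26888e+13
Lw = 10 * log10(4.26888e+13) = 136.3 dB


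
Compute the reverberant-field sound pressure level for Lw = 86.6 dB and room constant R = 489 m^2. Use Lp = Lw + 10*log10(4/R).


4/R = 4/489 = 0.00817996
Lp = 86.6 + 10*log10(0.00817996) = 65.728 dB


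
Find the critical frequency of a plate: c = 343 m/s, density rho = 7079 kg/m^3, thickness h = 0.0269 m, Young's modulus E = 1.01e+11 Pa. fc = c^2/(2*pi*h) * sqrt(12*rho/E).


12*rho/E = 12*7079/1.01e+11 = 8.41069e-07
sqrt(12*rho/E) = sqrt(8.41069e-07) = 0.000917098
c^2/(2*pi*h) = 343^2/(2*pi*0.0269) = 696075
fc = 696075 * 0.000917098 = 638.37 Hz


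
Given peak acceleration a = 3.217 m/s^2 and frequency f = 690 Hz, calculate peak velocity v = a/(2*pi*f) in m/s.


omega = 2*pi*f = 2*pi*690 = 4335.4 rad/s
v = a / omega = 3.217 / 4335.4 = 0.00074203 m/s


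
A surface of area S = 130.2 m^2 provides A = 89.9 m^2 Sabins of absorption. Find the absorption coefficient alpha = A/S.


Absorption coefficient = absorbed power / incident power
alpha = A / S = 89.9 / 130.2 = 0.69048


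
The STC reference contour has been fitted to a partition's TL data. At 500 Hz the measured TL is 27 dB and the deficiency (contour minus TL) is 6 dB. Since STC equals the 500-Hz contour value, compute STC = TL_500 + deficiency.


By ASTM E413, STC = value of the fitted reference contour at 500 Hz.
Contour value at 500 Hz = TL_500 + deficiency = 27 + 6 = 33
STC = 33


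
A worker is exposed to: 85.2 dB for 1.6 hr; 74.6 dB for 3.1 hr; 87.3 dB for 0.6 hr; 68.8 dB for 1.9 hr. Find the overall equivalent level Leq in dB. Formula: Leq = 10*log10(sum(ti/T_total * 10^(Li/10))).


T_total = 1.6 + 3.1 + 0.6 + 1.9 = 7.2 hr
(1.6/7.2) * 10^(85.2/10) = 7.35847e+07
(3.1/7.2) * 10^(74.6/10) = 1.24174e+07
(0.6/7.2) * 10^(87.3/10) = 4.47526e+07
(1.9/7.2) * 10^(68.8/10) = 2.0018e+06
Sum = 7.35847e+07 + 1.24174e+07 + 4.47526e+07 + 2.0018e+06 = 1.32756e+08
Leq = 10*log10(1.32756e+08) = 81.231 dB


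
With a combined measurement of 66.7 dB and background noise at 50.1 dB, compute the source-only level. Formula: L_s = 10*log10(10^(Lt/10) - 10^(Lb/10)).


10^(66.7/10) = 4.67735e+06
10^(50.1/10) = 102329
Difference = 4.67735e+06 - 102329 = 4.57502e+06
L_source = 10*log10(4.57502e+06) = 66.604 dB


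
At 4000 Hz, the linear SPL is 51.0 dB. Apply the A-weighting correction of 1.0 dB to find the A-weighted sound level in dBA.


A-weighting table: 4000 Hz -> 1.0 dB correction
SPL_A = SPL + correction = 51.0 + (1.0) = 52 dBA


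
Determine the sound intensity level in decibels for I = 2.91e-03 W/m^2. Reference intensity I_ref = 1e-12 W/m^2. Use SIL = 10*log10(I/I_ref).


I / I_ref = 2.91e-03 / 1e-12 = 2.91e+09
SIL = 10 * log10(2.91e+09) = 94.639 dB


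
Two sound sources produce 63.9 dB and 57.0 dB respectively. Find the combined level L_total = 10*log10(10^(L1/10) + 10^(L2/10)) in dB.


10^(63.9/10) = 2.45471e+06
10^(57.0/10) = 501187
Sum = 2.45471e+06 + 501187 = 2.9559e+06
L_total = 10*log10(2.9559e+06) = 64.707 dB


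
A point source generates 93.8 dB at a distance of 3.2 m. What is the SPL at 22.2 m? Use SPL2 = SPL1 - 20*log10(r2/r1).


r2/r1 = 22.2/3.2 = 6.9375
Correction = 20*log10(6.9375) = 16.8241 dB
SPL2 = 93.8 - 16.8241 = 76.976 dB


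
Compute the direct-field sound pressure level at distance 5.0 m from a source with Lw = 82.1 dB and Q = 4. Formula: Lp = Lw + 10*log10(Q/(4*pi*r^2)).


4*pi*r^2 = 4*pi*5.0^2 = 314.159 m^2
Q / (4*pi*r^2) = 4 / 314.159 = 0.0127324
Lp = 82.1 + 10*log10(0.0127324) = 63.149 dB


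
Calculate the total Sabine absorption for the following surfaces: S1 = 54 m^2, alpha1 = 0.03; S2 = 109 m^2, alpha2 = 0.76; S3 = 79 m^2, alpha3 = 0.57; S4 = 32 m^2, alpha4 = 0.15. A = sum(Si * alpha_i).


54 * 0.03 = 1.62
109 * 0.76 = 82.84
79 * 0.57 = 45.03
32 * 0.15 = 4.8
A_total = 1.62 + 82.84 + 45.03 + 4.8 = 134.29 m^2


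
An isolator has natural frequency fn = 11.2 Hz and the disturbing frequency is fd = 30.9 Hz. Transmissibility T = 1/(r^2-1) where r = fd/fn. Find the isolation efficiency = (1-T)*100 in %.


r = 30.9 / 11.2 = 2.75893
r^2 - 1 = 2.75893^2 - 1 = 6.61169
T = 1/6.61169 = 0.151247
Efficiency = (1 - 0.151247)*100 = 84.875 %


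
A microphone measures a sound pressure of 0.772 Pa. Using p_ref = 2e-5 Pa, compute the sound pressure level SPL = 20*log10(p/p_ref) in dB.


p / p_ref = 0.772 / 2e-5 = 38600
SPL = 20 * log10(38600) = 91.732 dB


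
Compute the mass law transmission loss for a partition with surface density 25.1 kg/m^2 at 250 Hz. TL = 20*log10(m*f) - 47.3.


m * f = 25.1 * 250 = 6275
20*log10(6275) = 75.9523 dB
TL = 75.9523 - 47.3 = 28.652 dB


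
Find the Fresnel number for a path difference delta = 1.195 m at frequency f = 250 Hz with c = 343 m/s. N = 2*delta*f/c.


N = 2*delta*f/c = 2*delta/lambda, where lambda = c/f
lambda = 343 / 250 = 1.372 m
N = 2 * 1.195 / 1.372 = 1.742


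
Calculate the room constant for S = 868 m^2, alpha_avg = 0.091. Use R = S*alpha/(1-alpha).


R = 868 * 0.091 / (1 - 0.091) = 86.895 m^2


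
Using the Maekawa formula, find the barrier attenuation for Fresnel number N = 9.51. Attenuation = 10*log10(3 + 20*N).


3 + 20*N = 3 + 20*9.51 = 193.2
Att = 10*log10(193.2) = 22.86 dB


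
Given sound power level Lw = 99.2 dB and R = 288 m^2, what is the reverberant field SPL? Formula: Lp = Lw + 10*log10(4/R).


4/R = 4/288 = 0.0138889
Lp = 99.2 + 10*log10(0.0138889) = 80.627 dB


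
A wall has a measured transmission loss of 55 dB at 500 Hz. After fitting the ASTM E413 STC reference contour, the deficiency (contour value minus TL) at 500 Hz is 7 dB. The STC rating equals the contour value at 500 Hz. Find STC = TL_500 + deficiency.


By ASTM E413, STC = value of the fitted reference contour at 500 Hz.
Contour value at 500 Hz = TL_500 + deficiency = 55 + 7 = 62
STC = 62


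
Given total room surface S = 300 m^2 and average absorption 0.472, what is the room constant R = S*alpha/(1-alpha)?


R = 300 * 0.472 / (1 - 0.472) = 268.18 m^2


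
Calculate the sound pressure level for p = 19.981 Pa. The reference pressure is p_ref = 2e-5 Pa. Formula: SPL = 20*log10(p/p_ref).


p / p_ref = 19.981 / 2e-5 = 999050
SPL = 20 * log10(999050) = 119.99 dB


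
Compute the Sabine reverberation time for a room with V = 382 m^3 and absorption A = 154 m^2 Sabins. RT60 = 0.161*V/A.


RT60 = 0.161 * 382 / 154 = 0.39936 s


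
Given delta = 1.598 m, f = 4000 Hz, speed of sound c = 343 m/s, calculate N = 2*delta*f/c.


N = 2*delta*f/c = 2*delta/lambda, where lambda = c/f
lambda = 343 / 4000 = 0.08575 m
N = 2 * 1.598 / 0.08575 = 37.271


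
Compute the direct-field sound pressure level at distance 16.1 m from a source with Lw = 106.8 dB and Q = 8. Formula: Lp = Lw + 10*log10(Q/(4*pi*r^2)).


4*pi*r^2 = 4*pi*16.1^2 = 3257.33 m^2
Q / (4*pi*r^2) = 8 / 3257.33 = 0.002456
Lp = 106.8 + 10*log10(0.002456) = 80.702 dB


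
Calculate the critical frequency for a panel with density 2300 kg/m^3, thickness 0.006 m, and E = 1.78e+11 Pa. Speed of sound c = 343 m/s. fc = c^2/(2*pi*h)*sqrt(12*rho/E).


12*rho/E = 12*2300/1.78e+11 = 1.55056e-07
sqrt(12*rho/E) = sqrt(1.55056e-07) = 0.000393772
c^2/(2*pi*h) = 343^2/(2*pi*0.006) = 3.12074e+06
fc = 3.12074e+06 * 0.000393772 = 1228.9 Hz


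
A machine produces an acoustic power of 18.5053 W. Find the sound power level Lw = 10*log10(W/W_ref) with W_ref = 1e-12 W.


W / W_ref = 18.5053 / 1e-12 = 1.85053e+13
Lw = 10 * log10(1.85053e+13) = 132.67 dB


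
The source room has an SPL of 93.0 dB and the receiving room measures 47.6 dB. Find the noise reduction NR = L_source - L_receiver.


NR = L_source - L_receiver (difference between source and receiving room levels)
NR = 93.0 - 47.6 = 45.4 dB


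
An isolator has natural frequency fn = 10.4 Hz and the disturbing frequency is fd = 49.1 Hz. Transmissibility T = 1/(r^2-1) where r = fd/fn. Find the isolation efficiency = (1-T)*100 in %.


r = 49.1 / 10.4 = 4.72115
r^2 - 1 = 4.72115^2 - 1 = 21.2893
T = 1/21.2893 = 0.046972
Efficiency = (1 - 0.046972)*100 = 95.303 %


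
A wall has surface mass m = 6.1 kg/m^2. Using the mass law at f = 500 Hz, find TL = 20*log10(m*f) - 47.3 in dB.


m * f = 6.1 * 500 = 3050
20*log10(3050) = 69.686 dB
TL = 69.686 - 47.3 = 22.386 dB


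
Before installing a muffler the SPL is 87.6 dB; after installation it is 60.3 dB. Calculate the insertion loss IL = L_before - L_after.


Insertion loss = SPL without muffler - SPL with muffler
IL = 87.6 - 60.3 = 27.3 dB


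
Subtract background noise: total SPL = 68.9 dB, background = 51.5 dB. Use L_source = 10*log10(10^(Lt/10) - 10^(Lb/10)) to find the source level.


10^(68.9/10) = 7.76247e+06
10^(51.5/10) = 141254
Difference = 7.76247e+06 - 141254 = 7.62122e+06
L_source = 10*log10(7.62122e+06) = 68.82 dB


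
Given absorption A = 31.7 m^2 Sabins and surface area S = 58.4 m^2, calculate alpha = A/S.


Absorption coefficient = absorbed power / incident power
alpha = A / S = 31.7 / 58.4 = 0.54281


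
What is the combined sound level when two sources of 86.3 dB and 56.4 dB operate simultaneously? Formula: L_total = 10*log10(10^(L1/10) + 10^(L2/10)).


10^(86.3/10) = 4.2658e+08
10^(56.4/10) = 436516
Sum = 4.2658e+08 + 436516 = 4.27017e+08
L_total = 10*log10(4.27017e+08) = 86.304 dB


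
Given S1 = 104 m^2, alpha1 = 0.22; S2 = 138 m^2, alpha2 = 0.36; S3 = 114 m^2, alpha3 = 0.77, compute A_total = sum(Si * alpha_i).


104 * 0.22 = 22.88
138 * 0.36 = 49.68
114 * 0.77 = 87.78
A_total = 22.88 + 49.68 + 87.78 = 160.34 m^2


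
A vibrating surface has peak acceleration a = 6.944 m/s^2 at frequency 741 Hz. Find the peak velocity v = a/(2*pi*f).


omega = 2*pi*f = 2*pi*741 = 4655.84 rad/s
v = a / omega = 6.944 / 4655.84 = 0.0014915 m/s


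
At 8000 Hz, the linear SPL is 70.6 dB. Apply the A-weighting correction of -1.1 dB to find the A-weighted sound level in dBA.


A-weighting table: 8000 Hz -> -1.1 dB correction
SPL_A = SPL + correction = 70.6 + (-1.1) = 69.5 dBA


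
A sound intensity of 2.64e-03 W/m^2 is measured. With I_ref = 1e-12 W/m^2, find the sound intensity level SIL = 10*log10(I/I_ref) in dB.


I / I_ref = 2.64e-03 / 1e-12 = 2.64e+09
SIL = 10 * log10(2.64e+09) = 94.216 dB


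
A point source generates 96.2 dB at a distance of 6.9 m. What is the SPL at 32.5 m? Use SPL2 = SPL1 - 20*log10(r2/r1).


r2/r1 = 32.5/6.9 = 4.71014
Correction = 20*log10(4.71014) = 13.4607 dB
SPL2 = 96.2 - 13.4607 = 82.739 dB


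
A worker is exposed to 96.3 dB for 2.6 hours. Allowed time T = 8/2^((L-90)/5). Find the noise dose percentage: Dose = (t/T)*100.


T_allowed = 8 / 2^((96.3 - 90)/5) = 3.34035 hr
Dose = 2.6 / 3.34035 * 100 = 77.836 %


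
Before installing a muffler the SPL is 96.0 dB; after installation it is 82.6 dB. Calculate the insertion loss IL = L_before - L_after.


Insertion loss = SPL without muffler - SPL with muffler
IL = 96.0 - 82.6 = 13.4 dB


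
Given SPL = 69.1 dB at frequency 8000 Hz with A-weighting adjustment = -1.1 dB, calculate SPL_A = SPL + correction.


A-weighting table: 8000 Hz -> -1.1 dB correction
SPL_A = SPL + correction = 69.1 + (-1.1) = 68 dBA


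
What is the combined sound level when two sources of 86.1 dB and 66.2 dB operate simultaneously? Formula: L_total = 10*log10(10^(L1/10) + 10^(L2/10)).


10^(86.1/10) = 4.0738e+08
10^(66.2/10) = 4.16869e+06
Sum = 4.0738e+08 + 4.16869e+06 = 4.11549e+08
L_total = 10*log10(4.11549e+08) = 86.144 dB


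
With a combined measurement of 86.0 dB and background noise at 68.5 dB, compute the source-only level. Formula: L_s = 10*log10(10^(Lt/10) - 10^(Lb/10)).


10^(86.0/10) = 3.98107e+08
10^(68.5/10) = 7.07946e+06
Difference = 3.98107e+08 - 7.07946e+06 = 3.91028e+08
L_source = 10*log10(3.91028e+08) = 85.922 dB
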